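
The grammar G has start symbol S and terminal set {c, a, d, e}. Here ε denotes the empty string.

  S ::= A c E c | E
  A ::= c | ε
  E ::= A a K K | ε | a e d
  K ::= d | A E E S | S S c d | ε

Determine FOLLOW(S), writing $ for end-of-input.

{$, a, c, d}

FIRST(A) = {ε, c}
FIRST(E) = {ε, a, c}  (via A a K K)
FIRST(S) = {ε, a, c}  (via A c E c, E)
FIRST(K) = {ε, a, c, d}  (via A E E S, S S c d)
FOLLOW(S) includes $ since S is the start symbol.
FOLLOW(S): in K::=A E E S, the suffix after S is empty, so FOLLOW(S) ⊇ FOLLOW(K) = {$, a, c, d}; in K::=S S c d (occurrence 1), S is followed by S c d with FIRST {a, c}; in K::=S S c d (occurrence 2), S is followed by c d with FIRST {c}. Thus FOLLOW(S) = {$, a, c, d}.
FOLLOW(A): in S::=A c E c, A is followed by c E c with FIRST {c}; in E::=A a K K, A is followed by a K K with FIRST {a}; in K::=A E E S, A is followed by E E S with FIRST {ε, a, c}; in K::=A E E S, the suffix after A is nullable, so FOLLOW(A) ⊇ FOLLOW(K) = {$, a, c, d}. Thus FOLLOW(A) = {$, a, c, d}.
FOLLOW(E): in S::=A c E c, E is followed by c with FIRST {c}; in S::=E, the suffix after E is empty, so FOLLOW(E) ⊇ FOLLOW(S) = {$, a, c, d}; in K::=A E E S (occurrence 1), E is followed by E S with FIRST {ε, a, c}; in K::=A E E S (occurrence 1), the suffix after E is nullable, so FOLLOW(E) ⊇ FOLLOW(K) = {$, a, c, d}; in K::=A E E S (occurrence 2), E is followed by S with FIRST {ε, a, c}; in K::=A E E S (occurrence 2), the suffix after E is nullable, so FOLLOW(E) ⊇ FOLLOW(K) = {$, a, c, d}. Thus FOLLOW(E) = {$, a, c, d}.
FOLLOW(K): in E::=A a K K (occurrence 1), K is followed by K with FIRST {ε, a, c, d}; in E::=A a K K (occurrence 1), the suffix after K is nullable, so FOLLOW(K) ⊇ FOLLOW(E) = {$, a, c, d}; in E::=A a K K (occurrence 2), the suffix after K is empty, so FOLLOW(K) ⊇ FOLLOW(E) = {$, a, c, d}. Thus FOLLOW(K) = {$, a, c, d}.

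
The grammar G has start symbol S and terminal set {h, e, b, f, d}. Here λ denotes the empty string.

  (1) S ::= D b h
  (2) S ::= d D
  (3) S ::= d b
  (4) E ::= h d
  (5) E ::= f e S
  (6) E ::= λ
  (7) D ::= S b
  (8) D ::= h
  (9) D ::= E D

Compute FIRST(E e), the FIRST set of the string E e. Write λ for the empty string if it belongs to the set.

{e, f, h}

FIRST(E) = {λ, f, h}
FIRST(S) = {d, f, h}  (via D b h)
FIRST(D) = {d, f, h}  (via S b, E D)
FIRST(E e): take FIRST of each symbol in turn, carrying on past any symbol whose FIRST contains λ; result {e, f, h}.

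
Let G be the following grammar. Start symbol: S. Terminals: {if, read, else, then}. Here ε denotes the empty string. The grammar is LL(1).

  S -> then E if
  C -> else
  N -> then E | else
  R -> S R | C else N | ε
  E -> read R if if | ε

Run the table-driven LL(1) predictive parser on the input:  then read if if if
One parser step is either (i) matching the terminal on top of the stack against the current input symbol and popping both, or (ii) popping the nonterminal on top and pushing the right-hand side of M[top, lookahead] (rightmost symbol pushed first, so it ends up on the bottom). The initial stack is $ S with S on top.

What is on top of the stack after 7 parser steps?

if

     Stack              Input                 Action
  1  $ S                then read if if if $  expand S -> then E if
  2  $ if E then        then read if if if $  match then
  3  $ if E             read if if if $       expand E -> read R if if
  4  $ if if if R read  read if if if $       match read
  5  $ if if if R       if if if $            expand R -> ε
  6  $ if if if         if if if $            match if
  7  $ if if            if if $               match if
Stack after step 7: $ if (top = if).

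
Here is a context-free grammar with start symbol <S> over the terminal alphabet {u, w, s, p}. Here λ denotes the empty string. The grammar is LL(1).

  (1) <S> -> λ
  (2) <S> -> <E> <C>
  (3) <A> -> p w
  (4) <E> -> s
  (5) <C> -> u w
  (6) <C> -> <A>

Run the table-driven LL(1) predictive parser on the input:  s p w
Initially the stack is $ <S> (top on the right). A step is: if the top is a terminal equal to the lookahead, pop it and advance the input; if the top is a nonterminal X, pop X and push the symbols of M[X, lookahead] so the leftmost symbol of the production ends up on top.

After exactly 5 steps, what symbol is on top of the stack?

p

     Stack      Input    Action
  1  $ <S>      s p w $  expand <S> -> <E> <C>
  2  $ <C> <E>  s p w $  expand <E> -> s
  3  $ <C> s    s p w $  match s
  4  $ <C>      p w $    expand <C> -> <A>
  5  $ <A>      p w $    expand <A> -> p w
Stack after step 5: $ w p (top = p).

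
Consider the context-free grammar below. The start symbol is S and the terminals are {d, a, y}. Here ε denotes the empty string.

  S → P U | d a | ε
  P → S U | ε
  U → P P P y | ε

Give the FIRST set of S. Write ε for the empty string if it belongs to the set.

FIRST(S) = {ε, d, y}  (via P U)
FIRST(P) = {ε, d, y}  (via S U)
FIRST(U) = {ε, d, y}  (via P P P y)

{ε, d, y}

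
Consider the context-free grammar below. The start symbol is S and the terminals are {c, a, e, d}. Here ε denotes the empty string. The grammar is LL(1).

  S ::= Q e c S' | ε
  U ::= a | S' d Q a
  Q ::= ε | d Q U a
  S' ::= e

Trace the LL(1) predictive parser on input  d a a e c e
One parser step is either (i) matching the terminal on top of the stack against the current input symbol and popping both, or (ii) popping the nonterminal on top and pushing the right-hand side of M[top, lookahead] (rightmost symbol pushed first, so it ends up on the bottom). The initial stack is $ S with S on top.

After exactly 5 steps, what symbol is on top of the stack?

a

step 1: stack=$ S  input=d a a e c e $  — expand S ::= Q e c S'
step 2: stack=$ S' c e Q  input=d a a e c e $  — expand Q ::= d Q U a
step 3: stack=$ S' c e a U Q d  input=d a a e c e $  — match d
step 4: stack=$ S' c e a U Q  input=a a e c e $  — expand Q ::= ε
step 5: stack=$ S' c e a U  input=a a e c e $  — expand U ::= a
Stack after step 5: $ S' c e a a (top = a).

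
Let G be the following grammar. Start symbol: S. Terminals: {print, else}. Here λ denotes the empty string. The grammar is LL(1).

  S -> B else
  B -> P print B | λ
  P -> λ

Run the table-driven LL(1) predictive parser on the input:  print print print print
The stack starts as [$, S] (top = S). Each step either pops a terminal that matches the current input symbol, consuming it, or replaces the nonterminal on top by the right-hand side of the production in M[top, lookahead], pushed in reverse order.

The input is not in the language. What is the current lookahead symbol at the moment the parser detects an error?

$

step 1: stack=$ S  input=print print print print $  — expand S -> B else
step 2: stack=$ else B  input=print print print print $  — expand B -> P print B
step 3: stack=$ else B print P  input=print print print print $  — expand P -> λ
step 4: stack=$ else B print  input=print print print print $  — match print
step 5: stack=$ else B  input=print print print $  — expand B -> P print B
step 6: stack=$ else B print P  input=print print print $  — expand P -> λ
step 7: stack=$ else B print  input=print print print $  — match print
step 8: stack=$ else B  input=print print $  — expand B -> P print B
step 9: stack=$ else B print P  input=print print $  — expand P -> λ
step 10: stack=$ else B print  input=print print $  — match print
step 11: stack=$ else B  input=print $  — expand B -> P print B
step 12: stack=$ else B print P  input=print $  — expand P -> λ
step 13: stack=$ else B print  input=print $  — match print
step 14: stack=$ else B  input=$  — error: M[B, $] is empty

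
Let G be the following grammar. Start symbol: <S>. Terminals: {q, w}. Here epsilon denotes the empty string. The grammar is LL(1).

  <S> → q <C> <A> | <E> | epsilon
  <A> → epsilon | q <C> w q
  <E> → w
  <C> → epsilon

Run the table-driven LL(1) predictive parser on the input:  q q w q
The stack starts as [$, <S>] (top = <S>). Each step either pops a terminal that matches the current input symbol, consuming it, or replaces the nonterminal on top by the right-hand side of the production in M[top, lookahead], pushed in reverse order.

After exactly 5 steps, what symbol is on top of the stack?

     Stack        Input      Action
  1  $ <S>        q q w q $  expand <S> → q <C> <A>
  2  $ <A> <C> q  q q w q $  match q
  3  $ <A> <C>    q w q $    expand <C> → epsilon
  4  $ <A>        q w q $    expand <A> → q <C> w q
  5  $ q w <C> q  q w q $    match q
Stack after step 5: $ q w <C> (top = <C>).

<C>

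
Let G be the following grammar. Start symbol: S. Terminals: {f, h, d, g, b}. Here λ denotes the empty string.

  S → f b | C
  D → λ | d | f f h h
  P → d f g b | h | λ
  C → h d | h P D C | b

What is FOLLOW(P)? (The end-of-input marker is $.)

{b, d, f, h}

FIRST(D) = {λ, d, f}
FIRST(P) = {λ, d, h}
FIRST(C) = {b, h}
FIRST(S) = {b, f, h}  (via C)
FOLLOW(S) includes $ since S is the start symbol.
FOLLOW(S): S appears on no right-hand side. Thus FOLLOW(S) = {$}.
FOLLOW(D): in C→h P D C, D is followed by C with FIRST {b, h}. Thus FOLLOW(D) = {b, h}.
FOLLOW(P): in C→h P D C, P is followed by D C with FIRST {b, d, f, h}. Thus FOLLOW(P) = {b, d, f, h}.
FOLLOW(C): in S→C, the suffix after C is empty, so FOLLOW(C) ⊇ FOLLOW(S) = {$}; in C→h P D C, the suffix after C is empty (adds nothing new). Thus FOLLOW(C) = {$}.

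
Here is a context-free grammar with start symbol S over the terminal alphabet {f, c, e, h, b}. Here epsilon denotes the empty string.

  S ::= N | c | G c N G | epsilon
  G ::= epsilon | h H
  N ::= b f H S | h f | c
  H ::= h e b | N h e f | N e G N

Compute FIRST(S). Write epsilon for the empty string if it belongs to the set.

{epsilon, b, c, h}

FIRST(G): from G::=epsilon we get {epsilon}; from G::=h H we get {h}. So FIRST(G) = {epsilon, h}.
FIRST(N): from N::=b f H S we get {b}; from N::=h f we get {h}; from N::=c we get {c}. So FIRST(N) = {b, c, h}.
FIRST(S): from S::=N we get {b, c, h}; from S::=c we get {c}; from S::=G c N G we get {c, h}; from S::=epsilon we get {epsilon}. So FIRST(S) = {epsilon, b, c, h}.
FIRST(H): from H::=h e b we get {h}; from H::=N h e f we get {b, c, h}; from H::=N e G N we get {b, c, h}. So FIRST(H) = {b, c, h}.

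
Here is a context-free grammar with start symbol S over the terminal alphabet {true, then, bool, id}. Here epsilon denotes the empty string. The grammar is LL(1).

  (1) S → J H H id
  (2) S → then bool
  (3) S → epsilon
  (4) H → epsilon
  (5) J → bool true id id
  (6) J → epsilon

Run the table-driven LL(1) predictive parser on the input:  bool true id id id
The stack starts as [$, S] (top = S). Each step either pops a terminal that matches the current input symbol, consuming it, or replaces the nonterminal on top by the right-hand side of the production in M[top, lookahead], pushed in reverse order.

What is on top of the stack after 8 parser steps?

step 1: stack=$ S  input=bool true id id id $  — expand S → J H H id
step 2: stack=$ id H H J  input=bool true id id id $  — expand J → bool true id id
step 3: stack=$ id H H id id true bool  input=bool true id id id $  — match bool
step 4: stack=$ id H H id id true  input=true id id id $  — match true
step 5: stack=$ id H H id id  input=id id id $  — match id
step 6: stack=$ id H H id  input=id id $  — match id
step 7: stack=$ id H H  input=id $  — expand H → epsilon
step 8: stack=$ id H  input=id $  — expand H → epsilon
Stack after step 8: $ id (top = id).

id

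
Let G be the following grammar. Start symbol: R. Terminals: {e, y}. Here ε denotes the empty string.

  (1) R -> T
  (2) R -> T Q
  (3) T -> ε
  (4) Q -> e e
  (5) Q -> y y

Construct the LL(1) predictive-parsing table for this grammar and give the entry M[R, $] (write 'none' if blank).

R -> T

FIRST(T) = {ε}
FIRST(Q) = {e, y}
FIRST(R) = {ε, e, y}  (via T, T Q)
FOLLOW(R) includes $ since R is the start symbol.
FOLLOW(R): R appears on no right-hand side. Thus FOLLOW(R) = {$}.
For R -> T: FIRST(T) = {ε}, so it goes in M[R, t] for t ∈ {}; since ε ∈ FIRST, also for every t ∈ FOLLOW(R) = {$}.
For R -> T Q: FIRST(T Q) = {e, y}, so it goes in M[R, t] for t ∈ {e, y}.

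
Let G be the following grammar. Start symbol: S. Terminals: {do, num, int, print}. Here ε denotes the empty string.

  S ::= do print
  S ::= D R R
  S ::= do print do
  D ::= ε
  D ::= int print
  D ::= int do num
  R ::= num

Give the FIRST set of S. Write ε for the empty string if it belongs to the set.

{do, int, num}

FIRST(D): from D::=ε we get {ε}; from D::=int print we get {int}; from D::=int do num we get {int}. So FIRST(D) = {ε, int}.
FIRST(R): from R::=num we get {num}. So FIRST(R) = {num}.
FIRST(S): from S::=do print we get {do}; from S::=D R R we get {int, num}; from S::=do print do we get {do}. So FIRST(S) = {do, int, num}.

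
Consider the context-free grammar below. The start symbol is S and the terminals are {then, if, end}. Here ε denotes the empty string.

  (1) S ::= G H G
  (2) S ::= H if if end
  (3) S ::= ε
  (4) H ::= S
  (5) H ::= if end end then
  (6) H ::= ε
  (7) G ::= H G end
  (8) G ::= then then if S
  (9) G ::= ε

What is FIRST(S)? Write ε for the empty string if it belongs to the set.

FIRST(S) = {ε, end, if, then}  (via G H G, H if if end)
FIRST(H) = {ε, end, if, then}  (via S)
FIRST(G) = {ε, end, if, then}  (via H G end)

{ε, end, if, then}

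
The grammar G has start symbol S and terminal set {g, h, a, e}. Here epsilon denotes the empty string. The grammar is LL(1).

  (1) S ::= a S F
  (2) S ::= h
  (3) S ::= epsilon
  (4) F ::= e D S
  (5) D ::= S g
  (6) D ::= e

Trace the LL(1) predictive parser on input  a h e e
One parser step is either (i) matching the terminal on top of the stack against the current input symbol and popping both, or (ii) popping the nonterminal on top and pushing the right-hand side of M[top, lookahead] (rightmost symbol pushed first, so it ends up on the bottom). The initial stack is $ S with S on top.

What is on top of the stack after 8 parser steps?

S

     Stack    Input      Action
  1  $ S      a h e e $  expand S ::= a S F
  2  $ F S a  a h e e $  match a
  3  $ F S    h e e $    expand S ::= h
  4  $ F h    h e e $    match h
  5  $ F      e e $      expand F ::= e D S
  6  $ S D e  e e $      match e
  7  $ S D    e $        expand D ::= e
  8  $ S e    e $        match e
Stack after step 8: $ S (top = S).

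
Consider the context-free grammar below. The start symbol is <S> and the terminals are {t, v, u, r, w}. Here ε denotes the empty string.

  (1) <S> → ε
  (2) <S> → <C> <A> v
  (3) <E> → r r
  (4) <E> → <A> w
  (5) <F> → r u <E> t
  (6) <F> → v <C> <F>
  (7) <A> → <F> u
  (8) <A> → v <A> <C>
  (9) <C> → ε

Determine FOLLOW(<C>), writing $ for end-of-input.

FIRST(<F>) = {r, v}
FIRST(<C>) = {ε}
FIRST(<A>) = {r, v}  (via <F> u)
FIRST(<S>) = {ε, r, v}  (via <C> <A> v)
FIRST(<E>) = {r, v}  (via <A> w)
FOLLOW(<S>) includes $ since <S> is the start symbol.
FOLLOW(<S>): <S> appears on no right-hand side. Thus FOLLOW(<S>) = {$}.
FOLLOW(<E>): in <F>→r u <E> t, <E> is followed by t with FIRST {t}. Thus FOLLOW(<E>) = {t}.
FOLLOW(<F>): in <F>→v <C> <F>, the suffix after <F> is empty (adds nothing new); in <A>→<F> u, <F> is followed by u with FIRST {u}. Thus FOLLOW(<F>) = {u}.
FOLLOW(<A>): in <S>→<C> <A> v, <A> is followed by v with FIRST {v}; in <E>→<A> w, <A> is followed by w with FIRST {w}; in <A>→v <A> <C>, <A> is followed by <C> with FIRST {ε}; in <A>→v <A> <C>, the suffix after <A> is nullable (adds nothing new). Thus FOLLOW(<A>) = {v, w}.
FOLLOW(<C>): in <S>→<C> <A> v, <C> is followed by <A> v with FIRST {r, v}; in <F>→v <C> <F>, <C> is followed by <F> with FIRST {r, v}; in <A>→v <A> <C>, the suffix after <C> is empty, so FOLLOW(<C>) ⊇ FOLLOW(<A>) = {v, w}. Thus FOLLOW(<C>) = {r, v, w}.

{r, v, w}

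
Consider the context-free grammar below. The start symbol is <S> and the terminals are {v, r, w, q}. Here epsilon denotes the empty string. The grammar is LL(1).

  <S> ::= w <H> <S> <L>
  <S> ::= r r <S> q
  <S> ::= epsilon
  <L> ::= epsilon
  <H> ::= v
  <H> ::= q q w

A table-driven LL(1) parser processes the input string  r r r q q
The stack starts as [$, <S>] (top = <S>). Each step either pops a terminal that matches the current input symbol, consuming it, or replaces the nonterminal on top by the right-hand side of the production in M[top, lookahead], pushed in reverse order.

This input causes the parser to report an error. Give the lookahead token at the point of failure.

     Stack          Input        Action
  1  $ <S>          r r r q q $  expand <S> ::= r r <S> q
  2  $ q <S> r r    r r r q q $  match r
  3  $ q <S> r      r r q q $    match r
  4  $ q <S>        r q q $      expand <S> ::= r r <S> q
  5  $ q q <S> r r  r q q $      match r
  6  $ q q <S> r    q q $        error: top is terminal r but lookahead is q

q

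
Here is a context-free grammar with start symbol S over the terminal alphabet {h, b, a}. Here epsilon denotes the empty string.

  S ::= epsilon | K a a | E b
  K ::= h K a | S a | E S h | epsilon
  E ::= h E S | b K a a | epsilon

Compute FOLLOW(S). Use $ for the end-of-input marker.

{$, a, b, h}

FIRST(E) = {epsilon, b, h}
FIRST(S) = {epsilon, a, b, h}  (via K a a, E b)
FIRST(K) = {epsilon, a, b, h}  (via S a, E S h)
FOLLOW(S) includes $ since S is the start symbol.
FOLLOW(K): in S::=K a a, K is followed by a a with FIRST {a}; in K::=h K a, K is followed by a with FIRST {a}; in E::=b K a a, K is followed by a a with FIRST {a}. Thus FOLLOW(K) = {a}.
FOLLOW(E): in S::=E b, E is followed by b with FIRST {b}; in K::=E S h, E is followed by S h with FIRST {a, b, h}; in E::=h E S, E is followed by S with FIRST {epsilon, a, b, h}; in E::=h E S, the suffix after E is nullable (adds nothing new). Thus FOLLOW(E) = {a, b, h}.
FOLLOW(S): in K::=S a, S is followed by a with FIRST {a}; in K::=E S h, S is followed by h with FIRST {h}; in E::=h E S, the suffix after S is empty, so FOLLOW(S) ⊇ FOLLOW(E) = {a, b, h}. Thus FOLLOW(S) = {$, a, b, h}.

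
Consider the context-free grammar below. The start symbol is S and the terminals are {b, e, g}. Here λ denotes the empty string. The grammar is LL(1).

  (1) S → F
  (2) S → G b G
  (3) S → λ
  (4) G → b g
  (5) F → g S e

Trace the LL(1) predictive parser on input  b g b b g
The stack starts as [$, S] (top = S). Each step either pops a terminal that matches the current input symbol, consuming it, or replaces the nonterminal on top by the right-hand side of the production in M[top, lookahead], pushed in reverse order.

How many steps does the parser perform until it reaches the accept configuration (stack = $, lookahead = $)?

8

step 1: stack=$ S  input=b g b b g $  — expand S → G b G
step 2: stack=$ G b G  input=b g b b g $  — expand G → b g
step 3: stack=$ G b g b  input=b g b b g $  — match b
step 4: stack=$ G b g  input=g b b g $  — match g
step 5: stack=$ G b  input=b b g $  — match b
step 6: stack=$ G  input=b g $  — expand G → b g
step 7: stack=$ g b  input=b g $  — match b
step 8: stack=$ g  input=g $  — match g
Accept reached after 8 steps.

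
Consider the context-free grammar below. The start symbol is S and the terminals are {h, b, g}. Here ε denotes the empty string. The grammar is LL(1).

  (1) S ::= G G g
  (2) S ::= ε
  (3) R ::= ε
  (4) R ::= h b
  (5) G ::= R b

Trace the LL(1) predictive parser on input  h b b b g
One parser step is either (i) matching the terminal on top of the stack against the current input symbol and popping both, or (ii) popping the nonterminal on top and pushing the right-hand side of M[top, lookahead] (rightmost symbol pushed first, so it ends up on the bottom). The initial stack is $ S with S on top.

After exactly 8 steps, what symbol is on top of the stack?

step 1: stack=$ S  input=h b b b g $  — expand S ::= G G g
step 2: stack=$ g G G  input=h b b b g $  — expand G ::= R b
step 3: stack=$ g G b R  input=h b b b g $  — expand R ::= h b
step 4: stack=$ g G b b h  input=h b b b g $  — match h
step 5: stack=$ g G b b  input=b b b g $  — match b
step 6: stack=$ g G b  input=b b g $  — match b
step 7: stack=$ g G  input=b g $  — expand G ::= R b
step 8: stack=$ g b R  input=b g $  — expand R ::= ε
Stack after step 8: $ g b (top = b).

b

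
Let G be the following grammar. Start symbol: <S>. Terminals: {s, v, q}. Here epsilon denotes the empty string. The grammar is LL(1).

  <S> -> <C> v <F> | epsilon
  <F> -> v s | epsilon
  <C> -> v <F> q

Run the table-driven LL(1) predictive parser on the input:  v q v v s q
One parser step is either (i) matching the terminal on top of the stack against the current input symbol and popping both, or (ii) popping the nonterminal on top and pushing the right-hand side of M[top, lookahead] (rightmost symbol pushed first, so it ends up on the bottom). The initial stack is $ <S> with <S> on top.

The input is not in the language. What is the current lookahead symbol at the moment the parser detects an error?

step 1: stack=$ <S>  input=v q v v s q $  — expand <S> -> <C> v <F>
step 2: stack=$ <F> v <C>  input=v q v v s q $  — expand <C> -> v <F> q
step 3: stack=$ <F> v q <F> v  input=v q v v s q $  — match v
step 4: stack=$ <F> v q <F>  input=q v v s q $  — expand <F> -> epsilon
step 5: stack=$ <F> v q  input=q v v s q $  — match q
step 6: stack=$ <F> v  input=v v s q $  — match v
step 7: stack=$ <F>  input=v s q $  — expand <F> -> v s
step 8: stack=$ s v  input=v s q $  — match v
step 9: stack=$ s  input=s q $  — match s
step 10: stack=$  input=q $  — error: stack empty but input remains

q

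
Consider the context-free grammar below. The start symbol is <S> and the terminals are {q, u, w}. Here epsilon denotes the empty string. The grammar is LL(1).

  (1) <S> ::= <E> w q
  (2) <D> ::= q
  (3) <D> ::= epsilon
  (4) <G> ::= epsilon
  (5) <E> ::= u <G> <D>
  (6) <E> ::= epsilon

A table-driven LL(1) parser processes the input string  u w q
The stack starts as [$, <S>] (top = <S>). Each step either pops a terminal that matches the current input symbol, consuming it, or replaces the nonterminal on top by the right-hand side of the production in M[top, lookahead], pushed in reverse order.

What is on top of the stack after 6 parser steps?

     Stack            Input    Action
  1  $ <S>            u w q $  expand <S> ::= <E> w q
  2  $ q w <E>        u w q $  expand <E> ::= u <G> <D>
  3  $ q w <D> <G> u  u w q $  match u
  4  $ q w <D> <G>    w q $    expand <G> ::= epsilon
  5  $ q w <D>        w q $    expand <D> ::= epsilon
  6  $ q w            w q $    match w
Stack after step 6: $ q (top = q).

q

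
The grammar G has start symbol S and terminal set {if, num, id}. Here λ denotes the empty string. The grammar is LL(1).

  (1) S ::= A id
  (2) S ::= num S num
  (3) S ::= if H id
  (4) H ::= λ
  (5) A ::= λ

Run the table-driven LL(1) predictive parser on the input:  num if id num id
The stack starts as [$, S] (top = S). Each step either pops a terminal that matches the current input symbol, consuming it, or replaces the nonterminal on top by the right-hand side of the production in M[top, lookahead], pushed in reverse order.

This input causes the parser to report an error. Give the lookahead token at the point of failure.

id

step 1: stack=$ S  input=num if id num id $  — expand S ::= num S num
step 2: stack=$ num S num  input=num if id num id $  — match num
step 3: stack=$ num S  input=if id num id $  — expand S ::= if H id
step 4: stack=$ num id H if  input=if id num id $  — match if
step 5: stack=$ num id H  input=id num id $  — expand H ::= λ
step 6: stack=$ num id  input=id num id $  — match id
step 7: stack=$ num  input=num id $  — match num
step 8: stack=$  input=id $  — error: stack empty but input remains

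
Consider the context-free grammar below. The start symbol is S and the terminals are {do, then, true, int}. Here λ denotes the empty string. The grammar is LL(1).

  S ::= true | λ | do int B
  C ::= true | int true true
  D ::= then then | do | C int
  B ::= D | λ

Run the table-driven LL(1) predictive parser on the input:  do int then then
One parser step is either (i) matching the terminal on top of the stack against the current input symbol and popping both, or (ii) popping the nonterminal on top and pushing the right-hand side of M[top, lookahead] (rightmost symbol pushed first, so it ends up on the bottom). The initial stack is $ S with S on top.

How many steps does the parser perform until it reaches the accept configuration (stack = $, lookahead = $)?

     Stack        Input               Action
  1  $ S          do int then then $  expand S ::= do int B
  2  $ B int do   do int then then $  match do
  3  $ B int      int then then $     match int
  4  $ B          then then $         expand B ::= D
  5  $ D          then then $         expand D ::= then then
  6  $ then then  then then $         match then
  7  $ then       then $              match then
Accept reached after 7 steps.

7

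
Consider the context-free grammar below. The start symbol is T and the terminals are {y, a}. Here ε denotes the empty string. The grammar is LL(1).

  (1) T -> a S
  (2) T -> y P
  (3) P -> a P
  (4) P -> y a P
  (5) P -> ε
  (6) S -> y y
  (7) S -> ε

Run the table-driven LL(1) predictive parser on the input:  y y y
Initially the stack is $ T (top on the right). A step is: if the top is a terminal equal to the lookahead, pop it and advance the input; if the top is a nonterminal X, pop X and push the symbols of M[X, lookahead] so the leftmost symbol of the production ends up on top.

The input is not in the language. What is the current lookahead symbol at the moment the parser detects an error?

step 1: stack=$ T  input=y y y $  — expand T -> y P
step 2: stack=$ P y  input=y y y $  — match y
step 3: stack=$ P  input=y y $  — expand P -> y a P
step 4: stack=$ P a y  input=y y $  — match y
step 5: stack=$ P a  input=y $  — error: top is terminal a but lookahead is y

y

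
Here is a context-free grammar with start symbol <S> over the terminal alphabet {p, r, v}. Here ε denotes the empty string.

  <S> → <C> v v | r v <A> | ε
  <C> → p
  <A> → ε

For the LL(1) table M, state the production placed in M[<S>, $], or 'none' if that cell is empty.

FIRST(<C>): from <C>→p we get {p}. So FIRST(<C>) = {p}.
FIRST(<A>): from <A>→ε we get {ε}. So FIRST(<A>) = {ε}.
FIRST(<S>): from <S>→<C> v v we get {p}; from <S>→r v <A> we get {r}; from <S>→ε we get {ε}. So FIRST(<S>) = {ε, p, r}.
FOLLOW(<S>) includes $ since <S> is the start symbol.
FOLLOW(<S>): <S> appears on no right-hand side. Thus FOLLOW(<S>) = {$}.
For <S> → <C> v v: FIRST(<C> v v) = {p}, so it goes in M[<S>, t] for t ∈ {p}.
For <S> → r v <A>: FIRST(r v <A>) = {r}, so it goes in M[<S>, t] for t ∈ {r}.
For <S> → ε: FIRST(ε) = {ε}, so it goes in M[<S>, t] for t ∈ {}; since ε ∈ FIRST, also for every t ∈ FOLLOW(<S>) = {$}.

<S> → ε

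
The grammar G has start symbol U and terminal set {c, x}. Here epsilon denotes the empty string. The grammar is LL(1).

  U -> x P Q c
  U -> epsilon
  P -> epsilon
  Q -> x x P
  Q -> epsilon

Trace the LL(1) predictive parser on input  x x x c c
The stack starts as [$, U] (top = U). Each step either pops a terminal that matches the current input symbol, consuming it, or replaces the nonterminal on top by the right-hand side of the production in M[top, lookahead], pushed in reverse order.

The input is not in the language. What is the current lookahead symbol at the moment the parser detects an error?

c

     Stack      Input        Action
  1  $ U        x x x c c $  expand U -> x P Q c
  2  $ c Q P x  x x x c c $  match x
  3  $ c Q P    x x c c $    expand P -> epsilon
  4  $ c Q      x x c c $    expand Q -> x x P
  5  $ c P x x  x x c c $    match x
  6  $ c P x    x c c $      match x
  7  $ c P      c c $        expand P -> epsilon
  8  $ c        c c $        match c
  9  $          c $          error: stack empty but input remains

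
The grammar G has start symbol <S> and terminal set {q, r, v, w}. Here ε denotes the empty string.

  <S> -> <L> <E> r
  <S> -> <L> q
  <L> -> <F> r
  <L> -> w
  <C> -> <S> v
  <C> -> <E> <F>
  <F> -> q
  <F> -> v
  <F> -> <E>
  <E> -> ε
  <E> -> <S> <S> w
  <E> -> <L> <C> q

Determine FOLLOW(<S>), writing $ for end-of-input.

{$, q, r, v, w}

FIRST(<S>): from <S>-><L> <E> r we get {q, r, v, w}; from <S>-><L> q we get {q, r, v, w}. So FIRST(<S>) = {q, r, v, w}.
FIRST(<L>): from <L>-><F> r we get {q, r, v, w}; from <L>->w we get {w}. So FIRST(<L>) = {q, r, v, w}.
FIRST(<E>): from <E>->ε we get {ε}; from <E>-><S> <S> w we get {q, r, v, w}; from <E>-><L> <C> q we get {q, r, v, w}. So FIRST(<E>) = {ε, q, r, v, w}.
FIRST(<F>): from <F>->q we get {q}; from <F>->v we get {v}; from <F>-><E> we get {ε, q, r, v, w}. So FIRST(<F>) = {ε, q, r, v, w}.
FIRST(<C>): from <C>-><S> v we get {q, r, v, w}; from <C>-><E> <F> we get {ε, q, r, v, w}. So FIRST(<C>) = {ε, q, r, v, w}.
FOLLOW(<S>) includes $ since <S> is the start symbol.
FOLLOW(<S>): in <C>-><S> v, <S> is followed by v with FIRST {v}; in <E>-><S> <S> w (occurrence 1), <S> is followed by <S> w with FIRST {q, r, v, w}; in <E>-><S> <S> w (occurrence 2), <S> is followed by w with FIRST {w}. Thus FOLLOW(<S>) = {$, q, r, v, w}.
FOLLOW(<L>): in <S>-><L> <E> r, <L> is followed by <E> r with FIRST {q, r, v, w}; in <S>-><L> q, <L> is followed by q with FIRST {q}; in <E>-><L> <C> q, <L> is followed by <C> q with FIRST {q, r, v, w}. Thus FOLLOW(<L>) = {q, r, v, w}.
FOLLOW(<C>): in <E>-><L> <C> q, <C> is followed by q with FIRST {q}. Thus FOLLOW(<C>) = {q}.
FOLLOW(<F>): in <L>-><F> r, <F> is followed by r with FIRST {r}; in <C>-><E> <F>, the suffix after <F> is empty, so FOLLOW(<F>) ⊇ FOLLOW(<C>) = {q}. Thus FOLLOW(<F>) = {q, r}.
FOLLOW(<E>): in <S>-><L> <E> r, <E> is followed by r with FIRST {r}; in <C>-><E> <F>, <E> is followed by <F> with FIRST {ε, q, r, v, w}; in <C>-><E> <F>, the suffix after <E> is nullable, so FOLLOW(<E>) ⊇ FOLLOW(<C>) = {q}; in <F>-><E>, the suffix after <E> is empty, so FOLLOW(<E>) ⊇ FOLLOW(<F>) = {q, r}. Thus FOLLOW(<E>) = {q, r, v, w}.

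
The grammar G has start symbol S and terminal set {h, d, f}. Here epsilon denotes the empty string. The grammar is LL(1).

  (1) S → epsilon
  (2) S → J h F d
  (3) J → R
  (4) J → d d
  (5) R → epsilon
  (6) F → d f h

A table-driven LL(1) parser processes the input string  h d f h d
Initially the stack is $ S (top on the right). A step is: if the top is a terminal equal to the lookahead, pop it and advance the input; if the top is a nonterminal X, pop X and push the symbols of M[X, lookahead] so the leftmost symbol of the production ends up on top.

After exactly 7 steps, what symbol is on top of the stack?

h

step 1: stack=$ S  input=h d f h d $  — expand S → J h F d
step 2: stack=$ d F h J  input=h d f h d $  — expand J → R
step 3: stack=$ d F h R  input=h d f h d $  — expand R → epsilon
step 4: stack=$ d F h  input=h d f h d $  — match h
step 5: stack=$ d F  input=d f h d $  — expand F → d f h
step 6: stack=$ d h f d  input=d f h d $  — match d
step 7: stack=$ d h f  input=f h d $  — match f
Stack after step 7: $ d h (top = h).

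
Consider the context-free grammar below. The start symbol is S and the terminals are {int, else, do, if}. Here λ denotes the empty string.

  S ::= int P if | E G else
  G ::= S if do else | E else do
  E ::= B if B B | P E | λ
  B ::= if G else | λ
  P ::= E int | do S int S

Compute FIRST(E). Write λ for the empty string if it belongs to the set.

{λ, do, if, int}

FIRST(B): from B::=if G else we get {if}; from B::=λ we get {λ}. So FIRST(B) = {λ, if}.
FIRST(S): from S::=int P if we get {int}; from S::=E G else we get {do, else, if, int}. So FIRST(S) = {do, else, if, int}.
FIRST(G): from G::=S if do else we get {do, else, if, int}; from G::=E else do we get {do, else, if, int}. So FIRST(G) = {do, else, if, int}.
FIRST(E): from E::=B if B B we get {if}; from E::=P E we get {do, if, int}; from E::=λ we get {λ}. So FIRST(E) = {λ, do, if, int}.
FIRST(P): from P::=E int we get {do, if, int}; from P::=do S int S we get {do}. So FIRST(P) = {do, if, int}.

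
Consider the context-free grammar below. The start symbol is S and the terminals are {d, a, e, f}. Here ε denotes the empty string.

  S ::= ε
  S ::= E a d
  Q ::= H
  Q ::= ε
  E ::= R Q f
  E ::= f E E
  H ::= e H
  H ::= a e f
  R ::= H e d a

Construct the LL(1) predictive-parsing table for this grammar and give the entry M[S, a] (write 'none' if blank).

FIRST(H): from H::=e H we get {e}; from H::=a e f we get {a}. So FIRST(H) = {a, e}.
FIRST(Q): from Q::=H we get {a, e}; from Q::=ε we get {ε}. So FIRST(Q) = {ε, a, e}.
FIRST(R): from R::=H e d a we get {a, e}. So FIRST(R) = {a, e}.
FIRST(E): from E::=R Q f we get {a, e}; from E::=f E E we get {f}. So FIRST(E) = {a, e, f}.
FIRST(S): from S::=ε we get {ε}; from S::=E a d we get {a, e, f}. So FIRST(S) = {ε, a, e, f}.
FOLLOW(S) includes $ since S is the start symbol.
FOLLOW(S): S appears on no right-hand side. Thus FOLLOW(S) = {$}.
For S ::= ε: FIRST(ε) = {ε}, so it goes in M[S, t] for t ∈ {}; since ε ∈ FIRST, also for every t ∈ FOLLOW(S) = {$}.
For S ::= E a d: FIRST(E a d) = {a, e, f}, so it goes in M[S, t] for t ∈ {a, e, f}.

S ::= E a d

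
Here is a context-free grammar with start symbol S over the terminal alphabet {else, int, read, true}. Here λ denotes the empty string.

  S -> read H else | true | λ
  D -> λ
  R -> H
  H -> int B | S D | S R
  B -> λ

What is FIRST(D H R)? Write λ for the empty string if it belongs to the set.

FIRST(S) = {λ, read, true}
FIRST(D) = {λ}
FIRST(B) = {λ}
FIRST(R) = {λ, int, read, true}  (via H)
FIRST(H) = {λ, int, read, true}  (via S D, S R)
FIRST(D H R): take FIRST of each symbol in turn, carrying on past any symbol whose FIRST contains λ; result {λ, int, read, true}.

{λ, int, read, true}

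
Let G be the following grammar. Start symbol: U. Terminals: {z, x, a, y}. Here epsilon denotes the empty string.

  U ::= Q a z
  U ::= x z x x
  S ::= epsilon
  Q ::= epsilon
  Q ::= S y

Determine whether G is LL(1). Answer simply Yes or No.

FIRST(U) = {a, x, y}
FIRST(S) = {epsilon}
FIRST(Q) = {epsilon, y}
FOLLOW(U) = {$}
FOLLOW(S) = {y}
FOLLOW(Q) = {a}
Each cell of M receives at most one production.

Yes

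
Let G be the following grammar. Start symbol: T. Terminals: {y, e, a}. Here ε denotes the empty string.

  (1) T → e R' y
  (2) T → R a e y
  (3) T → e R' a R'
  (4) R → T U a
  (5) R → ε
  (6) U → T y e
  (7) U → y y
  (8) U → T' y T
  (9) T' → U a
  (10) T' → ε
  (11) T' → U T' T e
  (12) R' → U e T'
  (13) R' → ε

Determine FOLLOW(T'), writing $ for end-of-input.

FIRST(T): from T→e R' y we get {e}; from T→R a e y we get {a, e}; from T→e R' a R' we get {e}. So FIRST(T) = {a, e}.
FIRST(R): from R→T U a we get {a, e}; from R→ε we get {ε}. So FIRST(R) = {ε, a, e}.
FIRST(U): from U→T y e we get {a, e}; from U→y y we get {y}; from U→T' y T we get {a, e, y}. So FIRST(U) = {a, e, y}.
FIRST(T'): from T'→U a we get {a, e, y}; from T'→ε we get {ε}; from T'→U T' T e we get {a, e, y}. So FIRST(T') = {ε, a, e, y}.
FIRST(R'): from R'→U e T' we get {a, e, y}; from R'→ε we get {ε}. So FIRST(R') = {ε, a, e, y}.
FOLLOW(T) includes $ since T is the start symbol.
FOLLOW(R): in T→R a e y, R is followed by a e y with FIRST {a}. Thus FOLLOW(R) = {a}.
FOLLOW(U): in R→T U a, U is followed by a with FIRST {a}; in T'→U a, U is followed by a with FIRST {a}; in T'→U T' T e, U is followed by T' T e with FIRST {a, e, y}; in R'→U e T', U is followed by e T' with FIRST {e}. Thus FOLLOW(U) = {a, e, y}.
FOLLOW(T): in R→T U a, T is followed by U a with FIRST {a, e, y}; in U→T y e, T is followed by y e with FIRST {y}; in U→T' y T, the suffix after T is empty, so FOLLOW(T) ⊇ FOLLOW(U) = {a, e, y}; in T'→U T' T e, T is followed by e with FIRST {e}. Thus FOLLOW(T) = {$, a, e, y}.
FOLLOW(R'): in T→e R' y, R' is followed by y with FIRST {y}; in T→e R' a R' (occurrence 1), R' is followed by a R' with FIRST {a}; in T→e R' a R' (occurrence 2), the suffix after R' is empty, so FOLLOW(R') ⊇ FOLLOW(T) = {$, a, e, y}. Thus FOLLOW(R') = {$, a, e, y}.
FOLLOW(T'): in U→T' y T, T' is followed by y T with FIRST {y}; in T'→U T' T e, T' is followed by T e with FIRST {a, e}; in R'→U e T', the suffix after T' is empty, so FOLLOW(T') ⊇ FOLLOW(R') = {$, a, e, y}. Thus FOLLOW(T') = {$, a, e, y}.

{$, a, e, y}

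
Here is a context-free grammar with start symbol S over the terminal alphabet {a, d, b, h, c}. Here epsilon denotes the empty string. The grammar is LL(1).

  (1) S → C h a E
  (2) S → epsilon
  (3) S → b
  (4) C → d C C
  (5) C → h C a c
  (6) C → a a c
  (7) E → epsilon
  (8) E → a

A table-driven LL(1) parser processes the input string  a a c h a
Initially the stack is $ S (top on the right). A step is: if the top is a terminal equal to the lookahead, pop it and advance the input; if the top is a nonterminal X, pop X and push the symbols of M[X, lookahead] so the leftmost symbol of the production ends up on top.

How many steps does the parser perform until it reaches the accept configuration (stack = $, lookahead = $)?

     Stack          Input        Action
  1  $ S            a a c h a $  expand S → C h a E
  2  $ E a h C      a a c h a $  expand C → a a c
  3  $ E a h c a a  a a c h a $  match a
  4  $ E a h c a    a c h a $    match a
  5  $ E a h c      c h a $      match c
  6  $ E a h        h a $        match h
  7  $ E a          a $          match a
  8  $ E            $            expand E → epsilon
Accept reached after 8 steps.

8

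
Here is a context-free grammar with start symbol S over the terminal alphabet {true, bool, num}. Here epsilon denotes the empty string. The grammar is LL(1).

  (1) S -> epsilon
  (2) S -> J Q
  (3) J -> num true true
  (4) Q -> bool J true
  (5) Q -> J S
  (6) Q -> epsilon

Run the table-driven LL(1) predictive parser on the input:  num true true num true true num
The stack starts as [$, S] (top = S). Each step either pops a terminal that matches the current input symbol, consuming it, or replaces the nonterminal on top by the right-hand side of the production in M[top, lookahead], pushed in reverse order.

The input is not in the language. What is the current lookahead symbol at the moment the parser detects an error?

$

      Stack              Input                              Action
   1  $ S                num true true num true true num $  expand S -> J Q
   2  $ Q J              num true true num true true num $  expand J -> num true true
   3  $ Q true true num  num true true num true true num $  match num
   4  $ Q true true      true true num true true num $      match true
   5  $ Q true           true num true true num $           match true
   6  $ Q                num true true num $                expand Q -> J S
   7  $ S J              num true true num $                expand J -> num true true
   8  $ S true true num  num true true num $                match num
   9  $ S true true      true true num $                    match true
  10  $ S true           true num $                         match true
  11  $ S                num $                              expand S -> J Q
  12  $ Q J              num $                              expand J -> num true true
  13  $ Q true true num  num $                              match num
  14  $ Q true true      $                                  error: top is terminal true but lookahead is $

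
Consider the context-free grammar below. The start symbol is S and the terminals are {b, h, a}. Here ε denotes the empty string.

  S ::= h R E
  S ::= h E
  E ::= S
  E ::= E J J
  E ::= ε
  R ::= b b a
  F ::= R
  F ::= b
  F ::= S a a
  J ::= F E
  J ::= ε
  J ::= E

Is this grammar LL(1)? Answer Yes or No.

No

FIRST(S) = {h}
FIRST(E) = {ε, b, h}
FIRST(R) = {b}
FIRST(F) = {b, h}
FIRST(J) = {ε, b, h}
FOLLOW(S) = {$, a, b, h}
FOLLOW(E) = {$, a, b, h}
FOLLOW(R) = {$, a, b, h}
FOLLOW(F) = {$, a, b, h}
FOLLOW(J) = {$, a, b, h}
Cell M[E, $] receives both E ::= E J J and E ::= ε — the grammar is not LL(1).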